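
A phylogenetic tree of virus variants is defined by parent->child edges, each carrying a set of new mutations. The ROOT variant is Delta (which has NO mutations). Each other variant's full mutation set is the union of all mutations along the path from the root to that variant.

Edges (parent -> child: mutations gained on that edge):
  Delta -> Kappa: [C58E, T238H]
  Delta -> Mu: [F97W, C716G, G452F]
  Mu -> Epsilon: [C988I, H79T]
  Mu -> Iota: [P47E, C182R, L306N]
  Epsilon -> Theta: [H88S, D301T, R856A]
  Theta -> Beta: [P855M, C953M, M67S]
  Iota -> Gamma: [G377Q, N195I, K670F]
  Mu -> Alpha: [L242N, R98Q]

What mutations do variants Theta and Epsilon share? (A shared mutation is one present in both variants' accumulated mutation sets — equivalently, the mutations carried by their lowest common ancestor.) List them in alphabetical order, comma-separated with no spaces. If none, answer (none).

Answer: C716G,C988I,F97W,G452F,H79T

Derivation:
Accumulating mutations along path to Theta:
  At Delta: gained [] -> total []
  At Mu: gained ['F97W', 'C716G', 'G452F'] -> total ['C716G', 'F97W', 'G452F']
  At Epsilon: gained ['C988I', 'H79T'] -> total ['C716G', 'C988I', 'F97W', 'G452F', 'H79T']
  At Theta: gained ['H88S', 'D301T', 'R856A'] -> total ['C716G', 'C988I', 'D301T', 'F97W', 'G452F', 'H79T', 'H88S', 'R856A']
Mutations(Theta) = ['C716G', 'C988I', 'D301T', 'F97W', 'G452F', 'H79T', 'H88S', 'R856A']
Accumulating mutations along path to Epsilon:
  At Delta: gained [] -> total []
  At Mu: gained ['F97W', 'C716G', 'G452F'] -> total ['C716G', 'F97W', 'G452F']
  At Epsilon: gained ['C988I', 'H79T'] -> total ['C716G', 'C988I', 'F97W', 'G452F', 'H79T']
Mutations(Epsilon) = ['C716G', 'C988I', 'F97W', 'G452F', 'H79T']
Intersection: ['C716G', 'C988I', 'D301T', 'F97W', 'G452F', 'H79T', 'H88S', 'R856A'] ∩ ['C716G', 'C988I', 'F97W', 'G452F', 'H79T'] = ['C716G', 'C988I', 'F97W', 'G452F', 'H79T']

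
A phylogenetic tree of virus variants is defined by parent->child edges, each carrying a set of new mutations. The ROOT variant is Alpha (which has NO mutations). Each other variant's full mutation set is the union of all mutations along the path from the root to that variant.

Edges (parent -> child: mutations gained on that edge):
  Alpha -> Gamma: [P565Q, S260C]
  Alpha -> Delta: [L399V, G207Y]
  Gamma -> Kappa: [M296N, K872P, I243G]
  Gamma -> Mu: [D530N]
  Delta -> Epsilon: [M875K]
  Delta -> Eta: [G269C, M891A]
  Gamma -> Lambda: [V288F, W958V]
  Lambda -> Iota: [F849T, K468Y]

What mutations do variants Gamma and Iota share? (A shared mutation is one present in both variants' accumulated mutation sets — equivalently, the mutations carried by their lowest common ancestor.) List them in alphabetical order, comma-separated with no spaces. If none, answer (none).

Accumulating mutations along path to Gamma:
  At Alpha: gained [] -> total []
  At Gamma: gained ['P565Q', 'S260C'] -> total ['P565Q', 'S260C']
Mutations(Gamma) = ['P565Q', 'S260C']
Accumulating mutations along path to Iota:
  At Alpha: gained [] -> total []
  At Gamma: gained ['P565Q', 'S260C'] -> total ['P565Q', 'S260C']
  At Lambda: gained ['V288F', 'W958V'] -> total ['P565Q', 'S260C', 'V288F', 'W958V']
  At Iota: gained ['F849T', 'K468Y'] -> total ['F849T', 'K468Y', 'P565Q', 'S260C', 'V288F', 'W958V']
Mutations(Iota) = ['F849T', 'K468Y', 'P565Q', 'S260C', 'V288F', 'W958V']
Intersection: ['P565Q', 'S260C'] ∩ ['F849T', 'K468Y', 'P565Q', 'S260C', 'V288F', 'W958V'] = ['P565Q', 'S260C']

Answer: P565Q,S260C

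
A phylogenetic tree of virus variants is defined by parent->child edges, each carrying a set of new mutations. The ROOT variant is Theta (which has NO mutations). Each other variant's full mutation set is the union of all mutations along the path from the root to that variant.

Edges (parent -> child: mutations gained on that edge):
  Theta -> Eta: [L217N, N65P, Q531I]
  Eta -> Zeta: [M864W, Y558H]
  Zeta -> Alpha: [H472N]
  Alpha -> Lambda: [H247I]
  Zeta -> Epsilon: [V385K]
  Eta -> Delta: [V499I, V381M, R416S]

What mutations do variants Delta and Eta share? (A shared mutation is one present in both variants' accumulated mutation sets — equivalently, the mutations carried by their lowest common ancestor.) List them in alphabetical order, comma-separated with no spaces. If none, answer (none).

Accumulating mutations along path to Delta:
  At Theta: gained [] -> total []
  At Eta: gained ['L217N', 'N65P', 'Q531I'] -> total ['L217N', 'N65P', 'Q531I']
  At Delta: gained ['V499I', 'V381M', 'R416S'] -> total ['L217N', 'N65P', 'Q531I', 'R416S', 'V381M', 'V499I']
Mutations(Delta) = ['L217N', 'N65P', 'Q531I', 'R416S', 'V381M', 'V499I']
Accumulating mutations along path to Eta:
  At Theta: gained [] -> total []
  At Eta: gained ['L217N', 'N65P', 'Q531I'] -> total ['L217N', 'N65P', 'Q531I']
Mutations(Eta) = ['L217N', 'N65P', 'Q531I']
Intersection: ['L217N', 'N65P', 'Q531I', 'R416S', 'V381M', 'V499I'] ∩ ['L217N', 'N65P', 'Q531I'] = ['L217N', 'N65P', 'Q531I']

Answer: L217N,N65P,Q531I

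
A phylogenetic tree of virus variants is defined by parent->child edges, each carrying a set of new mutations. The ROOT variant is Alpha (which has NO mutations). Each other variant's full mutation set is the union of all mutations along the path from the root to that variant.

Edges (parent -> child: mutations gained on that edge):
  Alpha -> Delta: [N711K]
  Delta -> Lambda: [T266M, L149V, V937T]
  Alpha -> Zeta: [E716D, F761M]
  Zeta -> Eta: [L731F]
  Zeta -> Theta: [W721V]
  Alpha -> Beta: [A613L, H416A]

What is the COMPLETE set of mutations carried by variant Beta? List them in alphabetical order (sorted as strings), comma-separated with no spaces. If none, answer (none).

Answer: A613L,H416A

Derivation:
At Alpha: gained [] -> total []
At Beta: gained ['A613L', 'H416A'] -> total ['A613L', 'H416A']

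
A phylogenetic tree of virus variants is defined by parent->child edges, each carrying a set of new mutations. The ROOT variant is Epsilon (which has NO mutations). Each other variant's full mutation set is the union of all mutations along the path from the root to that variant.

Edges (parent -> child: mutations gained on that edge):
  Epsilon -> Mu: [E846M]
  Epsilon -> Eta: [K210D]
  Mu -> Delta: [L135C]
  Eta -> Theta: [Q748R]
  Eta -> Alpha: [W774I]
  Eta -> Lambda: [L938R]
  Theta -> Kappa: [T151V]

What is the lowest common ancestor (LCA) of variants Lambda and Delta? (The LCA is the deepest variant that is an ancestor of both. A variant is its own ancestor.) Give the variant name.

Answer: Epsilon

Derivation:
Path from root to Lambda: Epsilon -> Eta -> Lambda
  ancestors of Lambda: {Epsilon, Eta, Lambda}
Path from root to Delta: Epsilon -> Mu -> Delta
  ancestors of Delta: {Epsilon, Mu, Delta}
Common ancestors: {Epsilon}
Walk up from Delta: Delta (not in ancestors of Lambda), Mu (not in ancestors of Lambda), Epsilon (in ancestors of Lambda)
Deepest common ancestor (LCA) = Epsilon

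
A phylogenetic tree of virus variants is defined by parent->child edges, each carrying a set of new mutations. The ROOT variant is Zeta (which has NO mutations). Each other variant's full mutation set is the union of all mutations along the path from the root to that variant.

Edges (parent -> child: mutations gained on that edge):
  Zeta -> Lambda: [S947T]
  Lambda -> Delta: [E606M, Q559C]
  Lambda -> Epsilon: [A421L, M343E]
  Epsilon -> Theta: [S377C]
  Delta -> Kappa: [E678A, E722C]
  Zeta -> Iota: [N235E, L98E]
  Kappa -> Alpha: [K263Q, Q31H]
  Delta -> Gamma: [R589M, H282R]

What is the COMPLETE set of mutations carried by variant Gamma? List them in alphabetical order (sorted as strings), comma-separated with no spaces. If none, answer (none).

Answer: E606M,H282R,Q559C,R589M,S947T

Derivation:
At Zeta: gained [] -> total []
At Lambda: gained ['S947T'] -> total ['S947T']
At Delta: gained ['E606M', 'Q559C'] -> total ['E606M', 'Q559C', 'S947T']
At Gamma: gained ['R589M', 'H282R'] -> total ['E606M', 'H282R', 'Q559C', 'R589M', 'S947T']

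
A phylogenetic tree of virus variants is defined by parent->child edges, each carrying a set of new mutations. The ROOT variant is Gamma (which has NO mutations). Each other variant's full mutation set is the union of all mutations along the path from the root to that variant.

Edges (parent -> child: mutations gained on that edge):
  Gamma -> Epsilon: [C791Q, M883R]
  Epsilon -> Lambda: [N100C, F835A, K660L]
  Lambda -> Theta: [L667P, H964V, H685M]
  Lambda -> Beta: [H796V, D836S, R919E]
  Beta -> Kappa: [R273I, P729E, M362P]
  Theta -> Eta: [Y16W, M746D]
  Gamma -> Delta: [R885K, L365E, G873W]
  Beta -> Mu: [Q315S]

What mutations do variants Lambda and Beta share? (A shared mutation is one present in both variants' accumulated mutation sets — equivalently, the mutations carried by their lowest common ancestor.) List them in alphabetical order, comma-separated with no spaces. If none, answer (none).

Accumulating mutations along path to Lambda:
  At Gamma: gained [] -> total []
  At Epsilon: gained ['C791Q', 'M883R'] -> total ['C791Q', 'M883R']
  At Lambda: gained ['N100C', 'F835A', 'K660L'] -> total ['C791Q', 'F835A', 'K660L', 'M883R', 'N100C']
Mutations(Lambda) = ['C791Q', 'F835A', 'K660L', 'M883R', 'N100C']
Accumulating mutations along path to Beta:
  At Gamma: gained [] -> total []
  At Epsilon: gained ['C791Q', 'M883R'] -> total ['C791Q', 'M883R']
  At Lambda: gained ['N100C', 'F835A', 'K660L'] -> total ['C791Q', 'F835A', 'K660L', 'M883R', 'N100C']
  At Beta: gained ['H796V', 'D836S', 'R919E'] -> total ['C791Q', 'D836S', 'F835A', 'H796V', 'K660L', 'M883R', 'N100C', 'R919E']
Mutations(Beta) = ['C791Q', 'D836S', 'F835A', 'H796V', 'K660L', 'M883R', 'N100C', 'R919E']
Intersection: ['C791Q', 'F835A', 'K660L', 'M883R', 'N100C'] ∩ ['C791Q', 'D836S', 'F835A', 'H796V', 'K660L', 'M883R', 'N100C', 'R919E'] = ['C791Q', 'F835A', 'K660L', 'M883R', 'N100C']

Answer: C791Q,F835A,K660L,M883R,N100C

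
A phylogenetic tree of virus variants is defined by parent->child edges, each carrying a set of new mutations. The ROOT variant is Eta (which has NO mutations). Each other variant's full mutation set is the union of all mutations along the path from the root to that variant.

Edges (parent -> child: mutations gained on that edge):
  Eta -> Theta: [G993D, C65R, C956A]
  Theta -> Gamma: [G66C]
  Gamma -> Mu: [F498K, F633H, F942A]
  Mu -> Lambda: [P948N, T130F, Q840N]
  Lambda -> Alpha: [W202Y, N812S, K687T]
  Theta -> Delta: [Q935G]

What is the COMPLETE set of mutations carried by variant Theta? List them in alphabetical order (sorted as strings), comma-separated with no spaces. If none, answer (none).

Answer: C65R,C956A,G993D

Derivation:
At Eta: gained [] -> total []
At Theta: gained ['G993D', 'C65R', 'C956A'] -> total ['C65R', 'C956A', 'G993D']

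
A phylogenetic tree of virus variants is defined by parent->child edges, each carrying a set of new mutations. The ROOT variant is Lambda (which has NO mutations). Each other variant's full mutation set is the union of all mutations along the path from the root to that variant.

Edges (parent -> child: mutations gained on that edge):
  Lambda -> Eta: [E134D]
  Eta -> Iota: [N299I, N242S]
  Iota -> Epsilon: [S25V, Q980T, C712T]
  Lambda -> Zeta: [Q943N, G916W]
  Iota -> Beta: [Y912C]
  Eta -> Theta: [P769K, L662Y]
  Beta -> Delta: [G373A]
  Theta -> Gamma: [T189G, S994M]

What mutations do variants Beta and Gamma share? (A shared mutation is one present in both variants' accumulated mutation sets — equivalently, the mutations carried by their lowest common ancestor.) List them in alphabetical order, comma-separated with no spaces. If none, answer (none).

Accumulating mutations along path to Beta:
  At Lambda: gained [] -> total []
  At Eta: gained ['E134D'] -> total ['E134D']
  At Iota: gained ['N299I', 'N242S'] -> total ['E134D', 'N242S', 'N299I']
  At Beta: gained ['Y912C'] -> total ['E134D', 'N242S', 'N299I', 'Y912C']
Mutations(Beta) = ['E134D', 'N242S', 'N299I', 'Y912C']
Accumulating mutations along path to Gamma:
  At Lambda: gained [] -> total []
  At Eta: gained ['E134D'] -> total ['E134D']
  At Theta: gained ['P769K', 'L662Y'] -> total ['E134D', 'L662Y', 'P769K']
  At Gamma: gained ['T189G', 'S994M'] -> total ['E134D', 'L662Y', 'P769K', 'S994M', 'T189G']
Mutations(Gamma) = ['E134D', 'L662Y', 'P769K', 'S994M', 'T189G']
Intersection: ['E134D', 'N242S', 'N299I', 'Y912C'] ∩ ['E134D', 'L662Y', 'P769K', 'S994M', 'T189G'] = ['E134D']

Answer: E134D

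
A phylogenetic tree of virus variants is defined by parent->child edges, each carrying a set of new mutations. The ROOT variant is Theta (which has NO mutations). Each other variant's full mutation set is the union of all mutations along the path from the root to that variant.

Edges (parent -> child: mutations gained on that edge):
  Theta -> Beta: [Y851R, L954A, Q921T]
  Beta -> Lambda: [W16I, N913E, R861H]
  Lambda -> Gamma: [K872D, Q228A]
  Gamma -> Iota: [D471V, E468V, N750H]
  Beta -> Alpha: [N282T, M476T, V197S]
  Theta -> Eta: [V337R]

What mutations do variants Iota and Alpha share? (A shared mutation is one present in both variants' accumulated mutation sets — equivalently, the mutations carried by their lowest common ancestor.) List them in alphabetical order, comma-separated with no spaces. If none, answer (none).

Accumulating mutations along path to Iota:
  At Theta: gained [] -> total []
  At Beta: gained ['Y851R', 'L954A', 'Q921T'] -> total ['L954A', 'Q921T', 'Y851R']
  At Lambda: gained ['W16I', 'N913E', 'R861H'] -> total ['L954A', 'N913E', 'Q921T', 'R861H', 'W16I', 'Y851R']
  At Gamma: gained ['K872D', 'Q228A'] -> total ['K872D', 'L954A', 'N913E', 'Q228A', 'Q921T', 'R861H', 'W16I', 'Y851R']
  At Iota: gained ['D471V', 'E468V', 'N750H'] -> total ['D471V', 'E468V', 'K872D', 'L954A', 'N750H', 'N913E', 'Q228A', 'Q921T', 'R861H', 'W16I', 'Y851R']
Mutations(Iota) = ['D471V', 'E468V', 'K872D', 'L954A', 'N750H', 'N913E', 'Q228A', 'Q921T', 'R861H', 'W16I', 'Y851R']
Accumulating mutations along path to Alpha:
  At Theta: gained [] -> total []
  At Beta: gained ['Y851R', 'L954A', 'Q921T'] -> total ['L954A', 'Q921T', 'Y851R']
  At Alpha: gained ['N282T', 'M476T', 'V197S'] -> total ['L954A', 'M476T', 'N282T', 'Q921T', 'V197S', 'Y851R']
Mutations(Alpha) = ['L954A', 'M476T', 'N282T', 'Q921T', 'V197S', 'Y851R']
Intersection: ['D471V', 'E468V', 'K872D', 'L954A', 'N750H', 'N913E', 'Q228A', 'Q921T', 'R861H', 'W16I', 'Y851R'] ∩ ['L954A', 'M476T', 'N282T', 'Q921T', 'V197S', 'Y851R'] = ['L954A', 'Q921T', 'Y851R']

Answer: L954A,Q921T,Y851R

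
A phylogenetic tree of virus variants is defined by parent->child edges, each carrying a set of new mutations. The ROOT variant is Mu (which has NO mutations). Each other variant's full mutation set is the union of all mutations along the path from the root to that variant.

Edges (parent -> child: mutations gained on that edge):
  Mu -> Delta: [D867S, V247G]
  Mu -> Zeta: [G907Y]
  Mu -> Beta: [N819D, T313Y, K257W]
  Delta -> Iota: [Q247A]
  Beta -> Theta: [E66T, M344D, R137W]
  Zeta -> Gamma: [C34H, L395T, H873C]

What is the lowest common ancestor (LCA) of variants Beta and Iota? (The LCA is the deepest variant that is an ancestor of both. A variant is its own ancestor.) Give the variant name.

Answer: Mu

Derivation:
Path from root to Beta: Mu -> Beta
  ancestors of Beta: {Mu, Beta}
Path from root to Iota: Mu -> Delta -> Iota
  ancestors of Iota: {Mu, Delta, Iota}
Common ancestors: {Mu}
Walk up from Iota: Iota (not in ancestors of Beta), Delta (not in ancestors of Beta), Mu (in ancestors of Beta)
Deepest common ancestor (LCA) = Mu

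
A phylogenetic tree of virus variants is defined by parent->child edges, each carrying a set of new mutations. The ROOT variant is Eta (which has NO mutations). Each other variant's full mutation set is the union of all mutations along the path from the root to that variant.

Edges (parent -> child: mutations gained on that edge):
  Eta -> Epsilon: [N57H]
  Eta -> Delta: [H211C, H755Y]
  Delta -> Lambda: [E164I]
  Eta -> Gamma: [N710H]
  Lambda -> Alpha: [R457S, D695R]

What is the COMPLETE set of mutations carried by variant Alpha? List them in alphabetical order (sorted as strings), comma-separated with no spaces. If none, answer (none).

Answer: D695R,E164I,H211C,H755Y,R457S

Derivation:
At Eta: gained [] -> total []
At Delta: gained ['H211C', 'H755Y'] -> total ['H211C', 'H755Y']
At Lambda: gained ['E164I'] -> total ['E164I', 'H211C', 'H755Y']
At Alpha: gained ['R457S', 'D695R'] -> total ['D695R', 'E164I', 'H211C', 'H755Y', 'R457S']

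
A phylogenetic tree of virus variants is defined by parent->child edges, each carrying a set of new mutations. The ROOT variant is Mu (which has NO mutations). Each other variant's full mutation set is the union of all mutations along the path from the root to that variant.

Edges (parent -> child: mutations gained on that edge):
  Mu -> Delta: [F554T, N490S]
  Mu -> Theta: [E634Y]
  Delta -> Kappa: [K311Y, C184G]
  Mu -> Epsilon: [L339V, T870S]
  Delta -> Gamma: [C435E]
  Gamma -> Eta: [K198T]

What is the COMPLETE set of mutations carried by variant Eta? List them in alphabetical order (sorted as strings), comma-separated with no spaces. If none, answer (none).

At Mu: gained [] -> total []
At Delta: gained ['F554T', 'N490S'] -> total ['F554T', 'N490S']
At Gamma: gained ['C435E'] -> total ['C435E', 'F554T', 'N490S']
At Eta: gained ['K198T'] -> total ['C435E', 'F554T', 'K198T', 'N490S']

Answer: C435E,F554T,K198T,N490S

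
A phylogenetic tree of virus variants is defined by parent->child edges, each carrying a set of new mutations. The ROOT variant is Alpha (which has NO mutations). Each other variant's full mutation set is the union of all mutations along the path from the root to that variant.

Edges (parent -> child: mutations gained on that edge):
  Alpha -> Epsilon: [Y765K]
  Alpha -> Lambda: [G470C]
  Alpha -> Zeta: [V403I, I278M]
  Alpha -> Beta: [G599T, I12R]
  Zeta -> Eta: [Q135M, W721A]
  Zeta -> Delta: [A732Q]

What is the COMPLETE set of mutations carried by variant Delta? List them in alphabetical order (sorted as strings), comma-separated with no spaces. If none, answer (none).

At Alpha: gained [] -> total []
At Zeta: gained ['V403I', 'I278M'] -> total ['I278M', 'V403I']
At Delta: gained ['A732Q'] -> total ['A732Q', 'I278M', 'V403I']

Answer: A732Q,I278M,V403I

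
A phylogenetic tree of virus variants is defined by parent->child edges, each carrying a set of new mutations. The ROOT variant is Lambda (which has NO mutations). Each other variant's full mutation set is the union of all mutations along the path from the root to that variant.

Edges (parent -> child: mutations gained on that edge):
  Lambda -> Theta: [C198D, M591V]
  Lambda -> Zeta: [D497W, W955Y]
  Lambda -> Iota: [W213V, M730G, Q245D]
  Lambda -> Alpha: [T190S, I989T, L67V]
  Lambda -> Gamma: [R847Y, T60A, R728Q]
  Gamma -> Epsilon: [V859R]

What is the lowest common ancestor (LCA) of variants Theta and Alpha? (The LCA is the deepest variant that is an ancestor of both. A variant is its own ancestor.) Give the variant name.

Path from root to Theta: Lambda -> Theta
  ancestors of Theta: {Lambda, Theta}
Path from root to Alpha: Lambda -> Alpha
  ancestors of Alpha: {Lambda, Alpha}
Common ancestors: {Lambda}
Walk up from Alpha: Alpha (not in ancestors of Theta), Lambda (in ancestors of Theta)
Deepest common ancestor (LCA) = Lambda

Answer: Lambda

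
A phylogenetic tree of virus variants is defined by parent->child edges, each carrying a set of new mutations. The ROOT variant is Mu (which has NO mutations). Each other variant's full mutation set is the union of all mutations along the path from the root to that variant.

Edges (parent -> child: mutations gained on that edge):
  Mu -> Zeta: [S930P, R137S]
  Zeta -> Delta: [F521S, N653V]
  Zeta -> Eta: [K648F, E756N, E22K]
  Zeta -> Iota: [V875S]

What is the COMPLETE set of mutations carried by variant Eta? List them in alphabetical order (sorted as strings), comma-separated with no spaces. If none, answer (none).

Answer: E22K,E756N,K648F,R137S,S930P

Derivation:
At Mu: gained [] -> total []
At Zeta: gained ['S930P', 'R137S'] -> total ['R137S', 'S930P']
At Eta: gained ['K648F', 'E756N', 'E22K'] -> total ['E22K', 'E756N', 'K648F', 'R137S', 'S930P']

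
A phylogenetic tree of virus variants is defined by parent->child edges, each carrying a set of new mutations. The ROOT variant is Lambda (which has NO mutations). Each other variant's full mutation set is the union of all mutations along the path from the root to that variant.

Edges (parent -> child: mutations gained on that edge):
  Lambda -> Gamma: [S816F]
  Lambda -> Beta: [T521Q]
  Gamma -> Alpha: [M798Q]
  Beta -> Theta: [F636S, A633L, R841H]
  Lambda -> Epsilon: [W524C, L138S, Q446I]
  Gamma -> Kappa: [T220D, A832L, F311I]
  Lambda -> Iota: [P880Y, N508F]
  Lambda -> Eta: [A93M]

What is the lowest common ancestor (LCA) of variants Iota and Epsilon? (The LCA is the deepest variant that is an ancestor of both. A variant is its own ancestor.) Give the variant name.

Path from root to Iota: Lambda -> Iota
  ancestors of Iota: {Lambda, Iota}
Path from root to Epsilon: Lambda -> Epsilon
  ancestors of Epsilon: {Lambda, Epsilon}
Common ancestors: {Lambda}
Walk up from Epsilon: Epsilon (not in ancestors of Iota), Lambda (in ancestors of Iota)
Deepest common ancestor (LCA) = Lambda

Answer: Lambda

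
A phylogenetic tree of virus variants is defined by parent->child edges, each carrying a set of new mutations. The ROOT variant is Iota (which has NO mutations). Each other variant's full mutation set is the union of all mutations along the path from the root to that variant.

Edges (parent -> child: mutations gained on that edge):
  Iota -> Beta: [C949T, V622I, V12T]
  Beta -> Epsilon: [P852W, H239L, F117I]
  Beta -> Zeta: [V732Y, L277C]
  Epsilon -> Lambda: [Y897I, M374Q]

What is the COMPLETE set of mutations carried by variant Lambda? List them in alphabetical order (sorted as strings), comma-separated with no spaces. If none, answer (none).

At Iota: gained [] -> total []
At Beta: gained ['C949T', 'V622I', 'V12T'] -> total ['C949T', 'V12T', 'V622I']
At Epsilon: gained ['P852W', 'H239L', 'F117I'] -> total ['C949T', 'F117I', 'H239L', 'P852W', 'V12T', 'V622I']
At Lambda: gained ['Y897I', 'M374Q'] -> total ['C949T', 'F117I', 'H239L', 'M374Q', 'P852W', 'V12T', 'V622I', 'Y897I']

Answer: C949T,F117I,H239L,M374Q,P852W,V12T,V622I,Y897I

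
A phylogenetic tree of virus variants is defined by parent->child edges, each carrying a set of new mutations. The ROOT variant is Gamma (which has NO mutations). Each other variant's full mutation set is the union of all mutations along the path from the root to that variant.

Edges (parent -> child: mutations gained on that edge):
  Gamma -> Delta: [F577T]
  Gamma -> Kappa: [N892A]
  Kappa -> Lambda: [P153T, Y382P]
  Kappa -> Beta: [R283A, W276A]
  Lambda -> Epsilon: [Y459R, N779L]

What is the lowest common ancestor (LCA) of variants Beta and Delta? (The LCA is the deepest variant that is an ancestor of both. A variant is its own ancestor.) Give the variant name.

Answer: Gamma

Derivation:
Path from root to Beta: Gamma -> Kappa -> Beta
  ancestors of Beta: {Gamma, Kappa, Beta}
Path from root to Delta: Gamma -> Delta
  ancestors of Delta: {Gamma, Delta}
Common ancestors: {Gamma}
Walk up from Delta: Delta (not in ancestors of Beta), Gamma (in ancestors of Beta)
Deepest common ancestor (LCA) = Gamma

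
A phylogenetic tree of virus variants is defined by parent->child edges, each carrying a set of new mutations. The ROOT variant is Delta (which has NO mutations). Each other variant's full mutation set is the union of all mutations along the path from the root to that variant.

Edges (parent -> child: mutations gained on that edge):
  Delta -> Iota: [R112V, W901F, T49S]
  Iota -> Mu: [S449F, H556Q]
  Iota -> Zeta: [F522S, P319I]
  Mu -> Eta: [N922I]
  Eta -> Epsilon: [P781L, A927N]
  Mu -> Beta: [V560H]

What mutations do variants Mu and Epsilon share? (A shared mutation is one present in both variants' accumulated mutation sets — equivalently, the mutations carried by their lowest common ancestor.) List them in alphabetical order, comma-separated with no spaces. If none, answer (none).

Accumulating mutations along path to Mu:
  At Delta: gained [] -> total []
  At Iota: gained ['R112V', 'W901F', 'T49S'] -> total ['R112V', 'T49S', 'W901F']
  At Mu: gained ['S449F', 'H556Q'] -> total ['H556Q', 'R112V', 'S449F', 'T49S', 'W901F']
Mutations(Mu) = ['H556Q', 'R112V', 'S449F', 'T49S', 'W901F']
Accumulating mutations along path to Epsilon:
  At Delta: gained [] -> total []
  At Iota: gained ['R112V', 'W901F', 'T49S'] -> total ['R112V', 'T49S', 'W901F']
  At Mu: gained ['S449F', 'H556Q'] -> total ['H556Q', 'R112V', 'S449F', 'T49S', 'W901F']
  At Eta: gained ['N922I'] -> total ['H556Q', 'N922I', 'R112V', 'S449F', 'T49S', 'W901F']
  At Epsilon: gained ['P781L', 'A927N'] -> total ['A927N', 'H556Q', 'N922I', 'P781L', 'R112V', 'S449F', 'T49S', 'W901F']
Mutations(Epsilon) = ['A927N', 'H556Q', 'N922I', 'P781L', 'R112V', 'S449F', 'T49S', 'W901F']
Intersection: ['H556Q', 'R112V', 'S449F', 'T49S', 'W901F'] ∩ ['A927N', 'H556Q', 'N922I', 'P781L', 'R112V', 'S449F', 'T49S', 'W901F'] = ['H556Q', 'R112V', 'S449F', 'T49S', 'W901F']

Answer: H556Q,R112V,S449F,T49S,W901F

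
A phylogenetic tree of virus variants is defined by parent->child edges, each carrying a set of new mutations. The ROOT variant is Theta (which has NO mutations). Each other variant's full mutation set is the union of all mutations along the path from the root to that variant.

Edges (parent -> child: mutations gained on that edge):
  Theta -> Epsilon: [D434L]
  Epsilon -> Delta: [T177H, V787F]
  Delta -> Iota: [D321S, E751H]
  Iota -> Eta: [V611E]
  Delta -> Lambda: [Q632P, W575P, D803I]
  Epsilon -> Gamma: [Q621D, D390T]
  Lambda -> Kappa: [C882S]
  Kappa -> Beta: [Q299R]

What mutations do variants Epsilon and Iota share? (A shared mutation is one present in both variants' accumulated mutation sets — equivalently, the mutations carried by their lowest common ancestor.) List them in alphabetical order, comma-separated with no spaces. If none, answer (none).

Accumulating mutations along path to Epsilon:
  At Theta: gained [] -> total []
  At Epsilon: gained ['D434L'] -> total ['D434L']
Mutations(Epsilon) = ['D434L']
Accumulating mutations along path to Iota:
  At Theta: gained [] -> total []
  At Epsilon: gained ['D434L'] -> total ['D434L']
  At Delta: gained ['T177H', 'V787F'] -> total ['D434L', 'T177H', 'V787F']
  At Iota: gained ['D321S', 'E751H'] -> total ['D321S', 'D434L', 'E751H', 'T177H', 'V787F']
Mutations(Iota) = ['D321S', 'D434L', 'E751H', 'T177H', 'V787F']
Intersection: ['D434L'] ∩ ['D321S', 'D434L', 'E751H', 'T177H', 'V787F'] = ['D434L']

Answer: D434L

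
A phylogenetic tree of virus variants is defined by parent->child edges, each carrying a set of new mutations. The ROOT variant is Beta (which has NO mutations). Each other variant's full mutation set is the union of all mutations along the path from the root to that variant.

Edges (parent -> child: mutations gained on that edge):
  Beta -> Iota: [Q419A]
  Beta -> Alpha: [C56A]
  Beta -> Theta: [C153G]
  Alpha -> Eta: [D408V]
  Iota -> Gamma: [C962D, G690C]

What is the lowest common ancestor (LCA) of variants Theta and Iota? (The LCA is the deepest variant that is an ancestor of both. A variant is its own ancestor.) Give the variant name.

Answer: Beta

Derivation:
Path from root to Theta: Beta -> Theta
  ancestors of Theta: {Beta, Theta}
Path from root to Iota: Beta -> Iota
  ancestors of Iota: {Beta, Iota}
Common ancestors: {Beta}
Walk up from Iota: Iota (not in ancestors of Theta), Beta (in ancestors of Theta)
Deepest common ancestor (LCA) = Beta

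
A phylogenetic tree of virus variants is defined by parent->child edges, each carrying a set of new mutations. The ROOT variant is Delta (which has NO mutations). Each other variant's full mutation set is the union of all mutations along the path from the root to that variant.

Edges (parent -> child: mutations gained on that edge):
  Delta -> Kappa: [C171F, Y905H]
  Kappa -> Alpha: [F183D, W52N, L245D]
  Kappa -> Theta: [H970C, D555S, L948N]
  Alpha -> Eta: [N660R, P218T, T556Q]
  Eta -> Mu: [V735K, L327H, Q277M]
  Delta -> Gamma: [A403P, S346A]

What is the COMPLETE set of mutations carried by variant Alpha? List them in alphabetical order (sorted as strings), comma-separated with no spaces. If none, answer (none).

Answer: C171F,F183D,L245D,W52N,Y905H

Derivation:
At Delta: gained [] -> total []
At Kappa: gained ['C171F', 'Y905H'] -> total ['C171F', 'Y905H']
At Alpha: gained ['F183D', 'W52N', 'L245D'] -> total ['C171F', 'F183D', 'L245D', 'W52N', 'Y905H']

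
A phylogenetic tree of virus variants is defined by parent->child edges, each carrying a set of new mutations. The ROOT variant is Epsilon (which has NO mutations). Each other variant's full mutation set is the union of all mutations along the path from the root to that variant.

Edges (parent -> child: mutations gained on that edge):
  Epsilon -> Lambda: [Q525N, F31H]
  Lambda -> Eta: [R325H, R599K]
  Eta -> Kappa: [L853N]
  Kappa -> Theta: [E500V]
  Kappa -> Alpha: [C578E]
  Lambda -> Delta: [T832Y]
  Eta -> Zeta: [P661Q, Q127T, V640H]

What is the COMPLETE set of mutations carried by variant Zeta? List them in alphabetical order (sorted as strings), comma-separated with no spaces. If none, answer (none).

At Epsilon: gained [] -> total []
At Lambda: gained ['Q525N', 'F31H'] -> total ['F31H', 'Q525N']
At Eta: gained ['R325H', 'R599K'] -> total ['F31H', 'Q525N', 'R325H', 'R599K']
At Zeta: gained ['P661Q', 'Q127T', 'V640H'] -> total ['F31H', 'P661Q', 'Q127T', 'Q525N', 'R325H', 'R599K', 'V640H']

Answer: F31H,P661Q,Q127T,Q525N,R325H,R599K,V640H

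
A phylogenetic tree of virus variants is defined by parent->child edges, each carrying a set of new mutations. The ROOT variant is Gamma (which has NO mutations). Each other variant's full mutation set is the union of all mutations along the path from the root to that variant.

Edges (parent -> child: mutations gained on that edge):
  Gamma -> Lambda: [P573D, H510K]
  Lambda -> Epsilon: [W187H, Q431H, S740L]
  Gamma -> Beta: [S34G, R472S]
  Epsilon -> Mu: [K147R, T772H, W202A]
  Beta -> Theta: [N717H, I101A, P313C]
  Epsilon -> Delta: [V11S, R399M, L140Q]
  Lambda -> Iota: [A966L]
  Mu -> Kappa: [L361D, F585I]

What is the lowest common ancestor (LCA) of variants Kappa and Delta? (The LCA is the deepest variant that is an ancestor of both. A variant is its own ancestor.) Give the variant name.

Path from root to Kappa: Gamma -> Lambda -> Epsilon -> Mu -> Kappa
  ancestors of Kappa: {Gamma, Lambda, Epsilon, Mu, Kappa}
Path from root to Delta: Gamma -> Lambda -> Epsilon -> Delta
  ancestors of Delta: {Gamma, Lambda, Epsilon, Delta}
Common ancestors: {Gamma, Lambda, Epsilon}
Walk up from Delta: Delta (not in ancestors of Kappa), Epsilon (in ancestors of Kappa), Lambda (in ancestors of Kappa), Gamma (in ancestors of Kappa)
Deepest common ancestor (LCA) = Epsilon

Answer: Epsilon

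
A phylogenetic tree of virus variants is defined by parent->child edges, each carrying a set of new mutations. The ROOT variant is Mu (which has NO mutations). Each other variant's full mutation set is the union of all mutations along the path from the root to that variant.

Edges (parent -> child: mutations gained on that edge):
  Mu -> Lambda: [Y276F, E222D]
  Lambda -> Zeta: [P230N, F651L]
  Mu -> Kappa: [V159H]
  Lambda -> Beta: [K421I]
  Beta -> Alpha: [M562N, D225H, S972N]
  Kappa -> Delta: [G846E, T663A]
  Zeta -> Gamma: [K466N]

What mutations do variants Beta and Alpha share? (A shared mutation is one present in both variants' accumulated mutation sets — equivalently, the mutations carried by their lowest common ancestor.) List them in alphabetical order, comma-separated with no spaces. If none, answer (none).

Accumulating mutations along path to Beta:
  At Mu: gained [] -> total []
  At Lambda: gained ['Y276F', 'E222D'] -> total ['E222D', 'Y276F']
  At Beta: gained ['K421I'] -> total ['E222D', 'K421I', 'Y276F']
Mutations(Beta) = ['E222D', 'K421I', 'Y276F']
Accumulating mutations along path to Alpha:
  At Mu: gained [] -> total []
  At Lambda: gained ['Y276F', 'E222D'] -> total ['E222D', 'Y276F']
  At Beta: gained ['K421I'] -> total ['E222D', 'K421I', 'Y276F']
  At Alpha: gained ['M562N', 'D225H', 'S972N'] -> total ['D225H', 'E222D', 'K421I', 'M562N', 'S972N', 'Y276F']
Mutations(Alpha) = ['D225H', 'E222D', 'K421I', 'M562N', 'S972N', 'Y276F']
Intersection: ['E222D', 'K421I', 'Y276F'] ∩ ['D225H', 'E222D', 'K421I', 'M562N', 'S972N', 'Y276F'] = ['E222D', 'K421I', 'Y276F']

Answer: E222D,K421I,Y276F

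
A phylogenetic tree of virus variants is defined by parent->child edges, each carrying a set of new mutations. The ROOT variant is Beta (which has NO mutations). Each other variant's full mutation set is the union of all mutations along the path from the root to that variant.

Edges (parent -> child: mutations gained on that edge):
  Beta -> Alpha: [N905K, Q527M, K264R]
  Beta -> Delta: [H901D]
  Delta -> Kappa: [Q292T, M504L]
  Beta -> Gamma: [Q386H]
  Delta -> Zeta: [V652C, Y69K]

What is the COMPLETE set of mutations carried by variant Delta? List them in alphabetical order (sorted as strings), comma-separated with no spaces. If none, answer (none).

At Beta: gained [] -> total []
At Delta: gained ['H901D'] -> total ['H901D']

Answer: H901D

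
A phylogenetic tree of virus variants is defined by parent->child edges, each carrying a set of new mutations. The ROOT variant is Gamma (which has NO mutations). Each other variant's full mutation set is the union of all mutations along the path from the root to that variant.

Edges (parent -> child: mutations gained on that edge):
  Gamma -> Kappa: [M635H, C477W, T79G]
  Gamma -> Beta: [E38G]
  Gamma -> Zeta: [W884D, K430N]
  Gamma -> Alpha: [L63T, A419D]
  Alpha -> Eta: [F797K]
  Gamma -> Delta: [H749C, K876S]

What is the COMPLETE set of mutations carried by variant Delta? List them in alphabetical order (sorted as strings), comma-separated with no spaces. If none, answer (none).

Answer: H749C,K876S

Derivation:
At Gamma: gained [] -> total []
At Delta: gained ['H749C', 'K876S'] -> total ['H749C', 'K876S']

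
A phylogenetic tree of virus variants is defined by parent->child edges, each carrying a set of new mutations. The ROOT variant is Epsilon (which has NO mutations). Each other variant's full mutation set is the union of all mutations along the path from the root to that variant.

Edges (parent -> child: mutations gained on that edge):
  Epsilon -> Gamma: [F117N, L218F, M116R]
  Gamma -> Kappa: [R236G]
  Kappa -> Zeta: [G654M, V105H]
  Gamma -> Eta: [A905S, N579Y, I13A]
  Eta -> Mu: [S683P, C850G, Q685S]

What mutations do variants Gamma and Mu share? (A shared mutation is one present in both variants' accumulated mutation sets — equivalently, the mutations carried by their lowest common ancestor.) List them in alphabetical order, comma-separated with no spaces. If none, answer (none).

Answer: F117N,L218F,M116R

Derivation:
Accumulating mutations along path to Gamma:
  At Epsilon: gained [] -> total []
  At Gamma: gained ['F117N', 'L218F', 'M116R'] -> total ['F117N', 'L218F', 'M116R']
Mutations(Gamma) = ['F117N', 'L218F', 'M116R']
Accumulating mutations along path to Mu:
  At Epsilon: gained [] -> total []
  At Gamma: gained ['F117N', 'L218F', 'M116R'] -> total ['F117N', 'L218F', 'M116R']
  At Eta: gained ['A905S', 'N579Y', 'I13A'] -> total ['A905S', 'F117N', 'I13A', 'L218F', 'M116R', 'N579Y']
  At Mu: gained ['S683P', 'C850G', 'Q685S'] -> total ['A905S', 'C850G', 'F117N', 'I13A', 'L218F', 'M116R', 'N579Y', 'Q685S', 'S683P']
Mutations(Mu) = ['A905S', 'C850G', 'F117N', 'I13A', 'L218F', 'M116R', 'N579Y', 'Q685S', 'S683P']
Intersection: ['F117N', 'L218F', 'M116R'] ∩ ['A905S', 'C850G', 'F117N', 'I13A', 'L218F', 'M116R', 'N579Y', 'Q685S', 'S683P'] = ['F117N', 'L218F', 'M116R']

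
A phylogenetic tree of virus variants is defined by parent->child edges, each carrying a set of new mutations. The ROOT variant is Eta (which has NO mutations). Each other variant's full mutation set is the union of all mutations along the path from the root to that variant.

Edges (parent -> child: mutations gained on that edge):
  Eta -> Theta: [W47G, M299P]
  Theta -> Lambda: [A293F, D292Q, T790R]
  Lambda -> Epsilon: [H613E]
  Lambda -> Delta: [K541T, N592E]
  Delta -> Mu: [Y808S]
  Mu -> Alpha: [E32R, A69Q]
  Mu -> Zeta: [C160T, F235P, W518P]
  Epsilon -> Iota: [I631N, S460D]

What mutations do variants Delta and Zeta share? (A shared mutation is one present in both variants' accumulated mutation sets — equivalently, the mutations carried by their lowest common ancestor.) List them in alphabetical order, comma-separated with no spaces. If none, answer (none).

Answer: A293F,D292Q,K541T,M299P,N592E,T790R,W47G

Derivation:
Accumulating mutations along path to Delta:
  At Eta: gained [] -> total []
  At Theta: gained ['W47G', 'M299P'] -> total ['M299P', 'W47G']
  At Lambda: gained ['A293F', 'D292Q', 'T790R'] -> total ['A293F', 'D292Q', 'M299P', 'T790R', 'W47G']
  At Delta: gained ['K541T', 'N592E'] -> total ['A293F', 'D292Q', 'K541T', 'M299P', 'N592E', 'T790R', 'W47G']
Mutations(Delta) = ['A293F', 'D292Q', 'K541T', 'M299P', 'N592E', 'T790R', 'W47G']
Accumulating mutations along path to Zeta:
  At Eta: gained [] -> total []
  At Theta: gained ['W47G', 'M299P'] -> total ['M299P', 'W47G']
  At Lambda: gained ['A293F', 'D292Q', 'T790R'] -> total ['A293F', 'D292Q', 'M299P', 'T790R', 'W47G']
  At Delta: gained ['K541T', 'N592E'] -> total ['A293F', 'D292Q', 'K541T', 'M299P', 'N592E', 'T790R', 'W47G']
  At Mu: gained ['Y808S'] -> total ['A293F', 'D292Q', 'K541T', 'M299P', 'N592E', 'T790R', 'W47G', 'Y808S']
  At Zeta: gained ['C160T', 'F235P', 'W518P'] -> total ['A293F', 'C160T', 'D292Q', 'F235P', 'K541T', 'M299P', 'N592E', 'T790R', 'W47G', 'W518P', 'Y808S']
Mutations(Zeta) = ['A293F', 'C160T', 'D292Q', 'F235P', 'K541T', 'M299P', 'N592E', 'T790R', 'W47G', 'W518P', 'Y808S']
Intersection: ['A293F', 'D292Q', 'K541T', 'M299P', 'N592E', 'T790R', 'W47G'] ∩ ['A293F', 'C160T', 'D292Q', 'F235P', 'K541T', 'M299P', 'N592E', 'T790R', 'W47G', 'W518P', 'Y808S'] = ['A293F', 'D292Q', 'K541T', 'M299P', 'N592E', 'T790R', 'W47G']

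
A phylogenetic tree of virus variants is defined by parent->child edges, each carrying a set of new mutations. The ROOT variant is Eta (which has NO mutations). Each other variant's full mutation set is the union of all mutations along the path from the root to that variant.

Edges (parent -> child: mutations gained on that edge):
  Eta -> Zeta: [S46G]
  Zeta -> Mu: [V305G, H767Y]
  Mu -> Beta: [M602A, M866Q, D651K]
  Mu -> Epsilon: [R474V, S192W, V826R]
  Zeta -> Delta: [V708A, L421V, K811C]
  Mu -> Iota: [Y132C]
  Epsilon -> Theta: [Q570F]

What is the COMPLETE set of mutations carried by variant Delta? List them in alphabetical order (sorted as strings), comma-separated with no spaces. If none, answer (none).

At Eta: gained [] -> total []
At Zeta: gained ['S46G'] -> total ['S46G']
At Delta: gained ['V708A', 'L421V', 'K811C'] -> total ['K811C', 'L421V', 'S46G', 'V708A']

Answer: K811C,L421V,S46G,V708A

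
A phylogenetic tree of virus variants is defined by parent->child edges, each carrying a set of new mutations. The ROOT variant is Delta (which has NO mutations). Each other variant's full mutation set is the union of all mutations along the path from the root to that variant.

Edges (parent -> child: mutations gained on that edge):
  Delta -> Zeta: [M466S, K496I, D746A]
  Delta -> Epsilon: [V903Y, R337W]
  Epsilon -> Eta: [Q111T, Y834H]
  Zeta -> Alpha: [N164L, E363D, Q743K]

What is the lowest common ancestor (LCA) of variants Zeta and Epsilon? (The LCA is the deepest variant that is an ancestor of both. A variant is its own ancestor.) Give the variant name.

Path from root to Zeta: Delta -> Zeta
  ancestors of Zeta: {Delta, Zeta}
Path from root to Epsilon: Delta -> Epsilon
  ancestors of Epsilon: {Delta, Epsilon}
Common ancestors: {Delta}
Walk up from Epsilon: Epsilon (not in ancestors of Zeta), Delta (in ancestors of Zeta)
Deepest common ancestor (LCA) = Delta

Answer: Delta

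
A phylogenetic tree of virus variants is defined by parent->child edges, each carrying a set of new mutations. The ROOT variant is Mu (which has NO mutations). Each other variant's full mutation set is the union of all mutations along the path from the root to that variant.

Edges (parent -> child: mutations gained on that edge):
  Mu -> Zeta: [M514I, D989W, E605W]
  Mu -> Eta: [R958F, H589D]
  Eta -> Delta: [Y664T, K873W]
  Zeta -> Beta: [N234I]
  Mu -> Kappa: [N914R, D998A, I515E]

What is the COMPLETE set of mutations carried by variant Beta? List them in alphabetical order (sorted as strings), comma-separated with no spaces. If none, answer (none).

Answer: D989W,E605W,M514I,N234I

Derivation:
At Mu: gained [] -> total []
At Zeta: gained ['M514I', 'D989W', 'E605W'] -> total ['D989W', 'E605W', 'M514I']
At Beta: gained ['N234I'] -> total ['D989W', 'E605W', 'M514I', 'N234I']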